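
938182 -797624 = 140558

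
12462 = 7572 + 4890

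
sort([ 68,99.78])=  [68,99.78] 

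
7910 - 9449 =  - 1539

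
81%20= 1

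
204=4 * 51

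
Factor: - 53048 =  -  2^3 * 19^1*349^1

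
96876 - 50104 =46772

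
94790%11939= 11217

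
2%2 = 0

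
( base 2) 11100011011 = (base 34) 1JH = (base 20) 4aj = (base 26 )2HP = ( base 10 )1819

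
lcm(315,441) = 2205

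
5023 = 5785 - 762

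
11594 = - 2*( - 5797)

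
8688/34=4344/17 = 255.53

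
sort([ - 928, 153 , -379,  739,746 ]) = [-928,- 379,153, 739,746 ]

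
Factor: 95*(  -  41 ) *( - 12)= 2^2*3^1 * 5^1*19^1*41^1 = 46740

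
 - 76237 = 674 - 76911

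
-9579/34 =-282 + 9/34 = - 281.74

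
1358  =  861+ 497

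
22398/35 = 639+33/35 = 639.94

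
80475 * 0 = 0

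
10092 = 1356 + 8736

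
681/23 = 29+14/23=29.61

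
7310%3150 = 1010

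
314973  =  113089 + 201884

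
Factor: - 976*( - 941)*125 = 114802000 = 2^4 *5^3*61^1*941^1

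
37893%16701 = 4491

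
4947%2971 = 1976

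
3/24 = 1/8 = 0.12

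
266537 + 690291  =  956828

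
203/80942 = 203/80942 = 0.00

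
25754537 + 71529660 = 97284197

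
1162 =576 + 586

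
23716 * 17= 403172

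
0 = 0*991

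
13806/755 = 13806/755 = 18.29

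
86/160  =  43/80 = 0.54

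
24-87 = -63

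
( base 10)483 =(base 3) 122220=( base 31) FI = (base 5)3413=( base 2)111100011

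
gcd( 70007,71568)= 7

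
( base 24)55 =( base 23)5a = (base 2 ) 1111101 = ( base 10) 125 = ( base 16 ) 7d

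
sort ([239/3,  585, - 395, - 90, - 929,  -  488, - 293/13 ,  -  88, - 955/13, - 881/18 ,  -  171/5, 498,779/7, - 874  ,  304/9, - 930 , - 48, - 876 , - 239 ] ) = [ - 930,-929, - 876,  -  874  , - 488,  -  395, - 239, - 90, - 88, - 955/13,  -  881/18,  -  48, -171/5, - 293/13, 304/9, 239/3,  779/7,  498,585 ]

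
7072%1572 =784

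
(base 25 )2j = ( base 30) 29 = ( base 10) 69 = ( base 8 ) 105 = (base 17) 41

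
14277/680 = 20 + 677/680 = 21.00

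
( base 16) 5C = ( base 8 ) 134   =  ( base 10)92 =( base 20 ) 4C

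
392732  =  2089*188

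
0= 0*86197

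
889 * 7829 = 6959981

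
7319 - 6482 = 837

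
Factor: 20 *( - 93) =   -  1860 = -2^2*3^1*5^1*31^1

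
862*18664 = 16088368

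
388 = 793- 405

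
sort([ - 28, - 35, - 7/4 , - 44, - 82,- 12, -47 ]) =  [ - 82,- 47, -44, - 35, - 28,-12,-7/4]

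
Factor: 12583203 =3^1*67^1*62603^1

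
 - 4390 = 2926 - 7316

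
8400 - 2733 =5667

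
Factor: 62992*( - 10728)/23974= -2^6*3^2*31^1*127^1*149^1*11987^( - 1 )=- 337889088/11987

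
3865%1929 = 7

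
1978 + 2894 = 4872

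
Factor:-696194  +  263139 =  - 5^1*7^1*12373^1= -  433055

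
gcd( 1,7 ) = 1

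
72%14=2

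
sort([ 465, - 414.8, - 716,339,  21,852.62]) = [ - 716 , - 414.8,21,339, 465, 852.62]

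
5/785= 1/157= 0.01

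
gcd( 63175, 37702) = 7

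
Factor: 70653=3^1 * 11^1*2141^1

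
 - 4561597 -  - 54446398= 49884801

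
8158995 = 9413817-1254822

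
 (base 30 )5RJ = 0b1010011010001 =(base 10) 5329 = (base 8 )12321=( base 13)256c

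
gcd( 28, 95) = 1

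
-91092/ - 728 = 22773/182 = 125.13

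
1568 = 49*32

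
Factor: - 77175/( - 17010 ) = 245/54 = 2^ (  -  1 )  *3^( - 3 ) * 5^1 * 7^2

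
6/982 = 3/491= 0.01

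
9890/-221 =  - 45  +  55/221 = - 44.75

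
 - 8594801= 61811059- 70405860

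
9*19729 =177561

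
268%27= 25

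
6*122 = 732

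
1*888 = 888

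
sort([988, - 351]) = [ - 351,988] 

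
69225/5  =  13845 = 13845.00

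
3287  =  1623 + 1664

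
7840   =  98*80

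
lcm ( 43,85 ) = 3655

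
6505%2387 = 1731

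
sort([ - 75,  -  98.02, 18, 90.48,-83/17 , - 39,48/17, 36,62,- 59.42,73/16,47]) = [  -  98.02  , - 75, - 59.42, - 39, - 83/17,48/17,73/16, 18,36,47 , 62,90.48]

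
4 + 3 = 7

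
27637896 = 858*32212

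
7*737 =5159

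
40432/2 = 20216 = 20216.00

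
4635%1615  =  1405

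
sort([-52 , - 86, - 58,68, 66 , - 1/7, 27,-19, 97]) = [ - 86, - 58, - 52,- 19, - 1/7,  27, 66, 68,97]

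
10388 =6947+3441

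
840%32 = 8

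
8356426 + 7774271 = 16130697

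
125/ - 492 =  - 1 + 367/492 = - 0.25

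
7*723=5061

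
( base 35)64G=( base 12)4416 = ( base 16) 1d52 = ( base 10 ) 7506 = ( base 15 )2356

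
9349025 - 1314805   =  8034220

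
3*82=246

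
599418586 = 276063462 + 323355124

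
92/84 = 1+2/21= 1.10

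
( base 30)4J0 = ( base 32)42a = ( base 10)4170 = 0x104a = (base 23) 7k7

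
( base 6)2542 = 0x27E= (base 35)I8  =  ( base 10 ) 638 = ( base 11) 530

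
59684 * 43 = 2566412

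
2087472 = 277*7536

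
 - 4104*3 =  - 12312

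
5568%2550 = 468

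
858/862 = 429/431 = 1.00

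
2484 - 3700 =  - 1216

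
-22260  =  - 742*30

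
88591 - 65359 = 23232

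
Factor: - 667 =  - 23^1*29^1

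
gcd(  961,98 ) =1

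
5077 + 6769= 11846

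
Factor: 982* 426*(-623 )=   -  260620836=- 2^2*3^1*7^1*71^1*89^1 * 491^1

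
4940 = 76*65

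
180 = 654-474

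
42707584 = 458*93248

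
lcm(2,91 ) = 182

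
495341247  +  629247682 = 1124588929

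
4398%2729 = 1669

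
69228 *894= 61889832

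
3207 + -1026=2181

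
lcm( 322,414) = 2898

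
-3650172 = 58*( - 62934 ) 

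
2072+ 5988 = 8060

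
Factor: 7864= 2^3 *983^1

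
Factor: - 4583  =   - 4583^1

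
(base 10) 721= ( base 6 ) 3201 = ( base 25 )13L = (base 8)1321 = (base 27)QJ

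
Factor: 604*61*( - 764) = -2^4*61^1*151^1*191^1 = - 28148816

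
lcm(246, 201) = 16482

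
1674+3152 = 4826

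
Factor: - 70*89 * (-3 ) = 18690 = 2^1*3^1*5^1*7^1*89^1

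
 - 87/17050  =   - 87/17050 = -  0.01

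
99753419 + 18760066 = 118513485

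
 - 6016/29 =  - 6016/29 = - 207.45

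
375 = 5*75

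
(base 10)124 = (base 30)44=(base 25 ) 4O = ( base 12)a4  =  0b1111100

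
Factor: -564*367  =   - 2^2*3^1*47^1*367^1= - 206988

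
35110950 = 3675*9554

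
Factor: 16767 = 3^6*23^1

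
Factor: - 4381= - 13^1*337^1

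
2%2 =0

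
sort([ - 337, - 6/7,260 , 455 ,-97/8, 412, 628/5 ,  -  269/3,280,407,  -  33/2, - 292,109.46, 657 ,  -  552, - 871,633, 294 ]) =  [ - 871 ,- 552 , - 337 ,-292, - 269/3 , - 33/2, - 97/8,  -  6/7, 109.46, 628/5 , 260, 280, 294 , 407 , 412, 455 , 633,657]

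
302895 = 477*635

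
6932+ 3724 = 10656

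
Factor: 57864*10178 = 588939792 = 2^4*3^1*7^1*727^1*2411^1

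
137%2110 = 137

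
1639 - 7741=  - 6102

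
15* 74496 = 1117440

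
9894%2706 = 1776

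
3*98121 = 294363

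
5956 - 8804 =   -  2848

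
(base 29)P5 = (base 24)16a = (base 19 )208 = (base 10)730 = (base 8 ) 1332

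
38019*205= 7793895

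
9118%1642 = 908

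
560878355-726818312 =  - 165939957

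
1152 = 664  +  488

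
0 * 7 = 0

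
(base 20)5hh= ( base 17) 82b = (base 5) 33412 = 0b100100110101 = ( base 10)2357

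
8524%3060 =2404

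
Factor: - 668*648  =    -  2^5 * 3^4*167^1 =-  432864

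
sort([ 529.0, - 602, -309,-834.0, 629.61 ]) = [  -  834.0,-602,-309,  529.0, 629.61 ] 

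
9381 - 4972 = 4409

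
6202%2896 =410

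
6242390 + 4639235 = 10881625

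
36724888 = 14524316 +22200572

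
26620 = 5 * 5324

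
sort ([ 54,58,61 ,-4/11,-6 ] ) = [-6, - 4/11, 54 , 58,61 ]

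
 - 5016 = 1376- 6392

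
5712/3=1904 = 1904.00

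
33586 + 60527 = 94113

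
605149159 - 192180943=412968216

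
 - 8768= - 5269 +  - 3499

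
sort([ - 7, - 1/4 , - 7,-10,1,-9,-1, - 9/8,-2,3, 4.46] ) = [ - 10, -9,-7,- 7,-2,-9/8, - 1,-1/4,1, 3, 4.46]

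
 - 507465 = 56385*( - 9) 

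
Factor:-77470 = -2^1*5^1*61^1*127^1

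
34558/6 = 17279/3 = 5759.67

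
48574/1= 48574 = 48574.00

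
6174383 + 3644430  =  9818813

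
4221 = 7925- 3704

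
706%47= 1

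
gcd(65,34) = 1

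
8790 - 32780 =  - 23990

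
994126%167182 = 158216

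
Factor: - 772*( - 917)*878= 621557272 = 2^3*7^1*131^1*193^1* 439^1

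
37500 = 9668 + 27832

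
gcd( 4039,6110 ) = 1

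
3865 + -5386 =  - 1521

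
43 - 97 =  - 54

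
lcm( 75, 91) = 6825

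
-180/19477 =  - 180/19477 = - 0.01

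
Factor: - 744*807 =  - 2^3 * 3^2*31^1 * 269^1 = - 600408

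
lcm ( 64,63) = 4032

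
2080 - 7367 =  - 5287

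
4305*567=2440935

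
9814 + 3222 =13036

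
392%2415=392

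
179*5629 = 1007591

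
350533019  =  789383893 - 438850874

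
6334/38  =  166 + 13/19 = 166.68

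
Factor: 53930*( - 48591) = -2620512630 = -2^1*3^2 * 5^1*5393^1 * 5399^1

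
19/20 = 19/20 = 0.95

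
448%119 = 91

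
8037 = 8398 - 361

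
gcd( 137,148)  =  1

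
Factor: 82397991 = 3^1*13^1*1093^1*1933^1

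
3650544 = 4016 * 909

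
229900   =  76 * 3025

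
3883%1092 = 607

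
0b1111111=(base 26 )4n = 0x7f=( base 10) 127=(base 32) 3V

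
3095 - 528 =2567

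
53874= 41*1314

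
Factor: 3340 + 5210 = 2^1*3^2*5^2 * 19^1 = 8550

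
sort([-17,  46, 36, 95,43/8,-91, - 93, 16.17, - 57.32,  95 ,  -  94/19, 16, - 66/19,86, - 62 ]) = [ - 93, - 91,-62,-57.32, - 17,  -  94/19, - 66/19, 43/8, 16,16.17,36, 46, 86, 95, 95]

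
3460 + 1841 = 5301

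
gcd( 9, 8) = 1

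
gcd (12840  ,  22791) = 321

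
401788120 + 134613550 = 536401670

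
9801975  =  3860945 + 5941030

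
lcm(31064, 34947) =279576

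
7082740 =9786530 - 2703790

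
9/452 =9/452 =0.02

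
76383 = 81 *943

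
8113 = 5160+2953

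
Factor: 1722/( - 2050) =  - 21/25= - 3^1 * 5^(-2) * 7^1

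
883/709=883/709=1.25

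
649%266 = 117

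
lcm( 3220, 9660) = 9660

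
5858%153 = 44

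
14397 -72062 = -57665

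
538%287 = 251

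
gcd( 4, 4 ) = 4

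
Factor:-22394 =-2^1*11197^1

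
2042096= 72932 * 28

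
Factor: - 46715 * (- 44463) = 2077089045 = 3^1*5^1*9343^1*14821^1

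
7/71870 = 7/71870 = 0.00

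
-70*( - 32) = 2240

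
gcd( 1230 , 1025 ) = 205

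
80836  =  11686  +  69150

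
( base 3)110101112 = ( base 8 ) 21510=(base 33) 89N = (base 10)9032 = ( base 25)eb7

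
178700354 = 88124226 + 90576128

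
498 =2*249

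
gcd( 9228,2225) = 1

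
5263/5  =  5263/5 =1052.60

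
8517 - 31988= - 23471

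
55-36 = 19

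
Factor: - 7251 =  -3^1*2417^1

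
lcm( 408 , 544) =1632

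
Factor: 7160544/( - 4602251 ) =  - 2^5*3^2*23^2*47^1*4602251^( - 1)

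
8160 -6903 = 1257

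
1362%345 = 327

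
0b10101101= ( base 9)212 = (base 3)20102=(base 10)173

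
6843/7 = 977+4/7 = 977.57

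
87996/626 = 43998/313 = 140.57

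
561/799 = 33/47 = 0.70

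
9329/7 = 9329/7 = 1332.71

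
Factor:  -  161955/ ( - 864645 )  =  183/977 = 3^1*61^1*977^( - 1 ) 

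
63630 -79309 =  - 15679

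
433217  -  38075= 395142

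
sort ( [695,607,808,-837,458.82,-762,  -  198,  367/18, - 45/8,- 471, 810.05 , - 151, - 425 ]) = [ - 837, - 762, - 471,- 425,-198,  -  151,-45/8,  367/18, 458.82, 607,  695, 808, 810.05]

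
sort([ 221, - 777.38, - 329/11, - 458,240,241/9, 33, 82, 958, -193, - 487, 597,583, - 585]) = [ - 777.38, - 585, - 487, -458, - 193 , - 329/11,  241/9,33,82,221, 240, 583,597,  958]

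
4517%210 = 107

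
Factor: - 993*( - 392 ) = 2^3*3^1*7^2* 331^1=389256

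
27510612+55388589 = 82899201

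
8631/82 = 8631/82 = 105.26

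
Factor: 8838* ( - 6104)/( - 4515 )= 2^4 * 3^1*5^ ( - 1)*43^( - 1)*109^1 * 491^1 = 2568912/215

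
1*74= 74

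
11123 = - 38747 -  - 49870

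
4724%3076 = 1648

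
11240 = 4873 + 6367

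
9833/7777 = 9833/7777 = 1.26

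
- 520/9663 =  - 520/9663 = - 0.05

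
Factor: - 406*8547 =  - 3470082 = - 2^1*3^1*7^2*11^1*29^1*37^1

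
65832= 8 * 8229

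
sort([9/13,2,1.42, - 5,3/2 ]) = [ - 5,9/13, 1.42,3/2,2] 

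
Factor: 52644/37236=41/29 = 29^( - 1 )*41^1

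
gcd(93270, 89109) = 3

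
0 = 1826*0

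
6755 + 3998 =10753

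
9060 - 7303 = 1757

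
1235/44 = 28  +  3/44 = 28.07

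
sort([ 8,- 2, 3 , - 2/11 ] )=[ - 2, - 2/11, 3, 8]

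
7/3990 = 1/570 = 0.00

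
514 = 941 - 427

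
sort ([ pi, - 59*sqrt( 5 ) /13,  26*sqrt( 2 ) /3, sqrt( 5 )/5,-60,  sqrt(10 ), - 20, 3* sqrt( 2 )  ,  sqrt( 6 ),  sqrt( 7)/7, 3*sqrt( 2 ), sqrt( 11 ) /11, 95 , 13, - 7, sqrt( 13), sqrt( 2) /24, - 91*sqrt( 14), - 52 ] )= [ - 91 * sqrt( 14 ), - 60,  -  52, - 20,  -  59*sqrt( 5 ) /13, - 7,  sqrt(2 ) /24,sqrt (11)/11, sqrt( 7 )/7,sqrt( 5 ) /5, sqrt (6 ),  pi,sqrt( 10), sqrt(13), 3 * sqrt ( 2 ), 3 * sqrt( 2 ), 26*sqrt( 2) /3, 13, 95 ] 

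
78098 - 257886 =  - 179788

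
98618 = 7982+90636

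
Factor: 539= 7^2*11^1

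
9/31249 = 9/31249 = 0.00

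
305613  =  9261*33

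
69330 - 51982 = 17348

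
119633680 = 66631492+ 53002188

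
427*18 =7686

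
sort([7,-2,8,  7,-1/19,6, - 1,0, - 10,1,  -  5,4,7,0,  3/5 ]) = [ - 10, - 5, - 2, - 1,-1/19,0 , 0,3/5,  1, 4,6,7, 7,7, 8]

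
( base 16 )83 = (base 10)131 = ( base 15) 8B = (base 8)203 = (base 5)1011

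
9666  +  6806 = 16472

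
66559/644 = 66559/644 = 103.35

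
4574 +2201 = 6775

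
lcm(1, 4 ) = 4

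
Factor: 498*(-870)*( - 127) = 55024020 = 2^2 * 3^2*5^1*29^1*83^1 * 127^1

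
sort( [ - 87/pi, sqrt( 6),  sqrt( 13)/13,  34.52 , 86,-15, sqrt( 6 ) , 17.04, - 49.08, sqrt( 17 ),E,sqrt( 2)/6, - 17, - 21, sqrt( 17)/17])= [ - 49.08,-87/pi,-21, - 17, - 15, sqrt( 2)/6, sqrt( 17) /17, sqrt(13 ) /13, sqrt( 6), sqrt( 6),E, sqrt(17), 17.04, 34.52,86] 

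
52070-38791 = 13279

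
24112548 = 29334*822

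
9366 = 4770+4596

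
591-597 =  - 6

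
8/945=8/945=   0.01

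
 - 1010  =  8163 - 9173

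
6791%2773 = 1245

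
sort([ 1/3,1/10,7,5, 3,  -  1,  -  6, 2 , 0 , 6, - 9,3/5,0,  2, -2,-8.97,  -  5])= [  -  9, - 8.97,  -  6  , - 5, - 2, - 1,  0,0, 1/10,1/3 , 3/5,2, 2, 3, 5,6,7]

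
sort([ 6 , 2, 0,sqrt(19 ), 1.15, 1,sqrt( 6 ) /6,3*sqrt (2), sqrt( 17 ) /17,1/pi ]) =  [0,sqrt( 17)/17,1/pi, sqrt( 6) /6, 1,1.15, 2, 3*sqrt( 2 ),sqrt( 19),6]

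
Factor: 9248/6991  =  2^5*17^2*6991^ ( - 1)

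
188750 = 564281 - 375531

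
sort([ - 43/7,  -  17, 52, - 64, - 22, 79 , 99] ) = [ - 64 ,  -  22, - 17  ,- 43/7 , 52,79,99]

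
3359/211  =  15+194/211  =  15.92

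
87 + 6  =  93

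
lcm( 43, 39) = 1677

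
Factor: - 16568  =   - 2^3*19^1*109^1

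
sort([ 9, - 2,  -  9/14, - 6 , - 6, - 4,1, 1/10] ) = [ - 6, - 6 , - 4, - 2,-9/14,1/10, 1, 9 ] 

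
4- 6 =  - 2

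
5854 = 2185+3669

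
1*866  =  866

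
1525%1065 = 460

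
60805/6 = 60805/6 = 10134.17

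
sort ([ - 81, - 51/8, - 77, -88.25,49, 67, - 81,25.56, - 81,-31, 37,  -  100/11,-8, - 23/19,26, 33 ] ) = [ - 88.25, - 81, - 81,-81, - 77,-31  , - 100/11, - 8  ,- 51/8, - 23/19,25.56  ,  26,  33, 37,49,67] 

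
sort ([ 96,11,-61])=[ - 61,11,96]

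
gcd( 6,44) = 2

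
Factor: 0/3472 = 0^1 = 0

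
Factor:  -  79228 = - 2^2*29^1*683^1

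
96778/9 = 96778/9  =  10753.11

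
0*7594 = 0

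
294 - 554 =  - 260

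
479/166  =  2 + 147/166=2.89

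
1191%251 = 187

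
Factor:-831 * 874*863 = -2^1 * 3^1 * 19^1*23^1*277^1*863^1 = - 626791722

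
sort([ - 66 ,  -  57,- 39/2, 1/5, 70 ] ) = [ - 66 ,  -  57, - 39/2, 1/5, 70]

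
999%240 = 39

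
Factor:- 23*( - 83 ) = 1909 = 23^1*83^1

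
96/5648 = 6/353 =0.02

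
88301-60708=27593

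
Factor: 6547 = 6547^1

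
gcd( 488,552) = 8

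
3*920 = 2760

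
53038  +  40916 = 93954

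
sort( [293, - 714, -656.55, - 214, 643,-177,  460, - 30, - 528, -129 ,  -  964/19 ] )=[ - 714,  -  656.55, - 528,  -  214,-177, - 129, -964/19,- 30,  293, 460,643]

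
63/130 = 63/130  =  0.48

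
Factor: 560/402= 280/201= 2^3*3^( - 1)*5^1*7^1*67^( - 1) 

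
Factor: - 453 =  - 3^1* 151^1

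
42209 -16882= 25327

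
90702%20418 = 9030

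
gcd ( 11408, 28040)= 8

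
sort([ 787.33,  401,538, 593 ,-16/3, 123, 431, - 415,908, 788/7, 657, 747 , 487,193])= [  -  415, - 16/3 , 788/7,123, 193,401,  431, 487 , 538,593,657,747,787.33, 908] 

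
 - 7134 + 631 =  - 6503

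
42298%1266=520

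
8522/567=8522/567 = 15.03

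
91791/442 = 207+297/442 = 207.67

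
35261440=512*68870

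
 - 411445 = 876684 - 1288129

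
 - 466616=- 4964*94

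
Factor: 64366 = 2^1*32183^1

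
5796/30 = 966/5 = 193.20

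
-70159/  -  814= 86 + 155/814 = 86.19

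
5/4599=5/4599 = 0.00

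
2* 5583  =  11166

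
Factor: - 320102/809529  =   - 2^1*3^ ( - 1)*7^( - 2)*29^1*5507^( - 1)*5519^1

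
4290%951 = 486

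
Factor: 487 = 487^1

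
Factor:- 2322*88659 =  - 2^1 * 3^5*43^1*9851^1= - 205866198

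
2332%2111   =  221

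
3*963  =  2889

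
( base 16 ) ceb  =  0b110011101011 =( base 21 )7AA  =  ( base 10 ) 3307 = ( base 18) a3d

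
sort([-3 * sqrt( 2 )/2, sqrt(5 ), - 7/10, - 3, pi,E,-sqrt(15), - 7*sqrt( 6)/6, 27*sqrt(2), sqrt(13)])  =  [  -  sqrt(15), - 3,  -  7*sqrt(6)/6,  -  3  *  sqrt( 2)/2, - 7/10,sqrt( 5),E,pi,sqrt(13 ),27*sqrt(2 ) ]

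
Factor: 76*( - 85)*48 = -310080 =-  2^6*3^1*5^1*17^1*19^1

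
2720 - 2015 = 705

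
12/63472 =3/15868 = 0.00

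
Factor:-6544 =-2^4*409^1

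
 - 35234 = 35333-70567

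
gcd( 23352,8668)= 4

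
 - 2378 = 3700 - 6078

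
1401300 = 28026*50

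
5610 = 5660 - 50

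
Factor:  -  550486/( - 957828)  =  2^( - 1 )*3^( - 1 )*19^( - 1 )*37^1*43^1*173^1*4201^( - 1) = 275243/478914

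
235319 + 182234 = 417553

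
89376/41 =89376/41 = 2179.90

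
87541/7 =87541/7 =12505.86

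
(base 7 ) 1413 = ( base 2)1000100101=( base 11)45A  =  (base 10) 549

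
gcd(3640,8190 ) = 910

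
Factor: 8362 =2^1*37^1 * 113^1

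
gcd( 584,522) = 2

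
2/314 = 1/157 = 0.01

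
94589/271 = 349+10/271= 349.04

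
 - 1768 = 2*( - 884 ) 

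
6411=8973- 2562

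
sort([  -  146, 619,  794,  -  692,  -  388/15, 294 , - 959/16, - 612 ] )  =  [ -692,-612, - 146,  -  959/16, - 388/15, 294,619, 794] 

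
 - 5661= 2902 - 8563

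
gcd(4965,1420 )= 5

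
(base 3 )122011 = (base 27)h4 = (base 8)717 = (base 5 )3323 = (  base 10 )463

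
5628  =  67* 84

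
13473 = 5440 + 8033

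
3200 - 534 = 2666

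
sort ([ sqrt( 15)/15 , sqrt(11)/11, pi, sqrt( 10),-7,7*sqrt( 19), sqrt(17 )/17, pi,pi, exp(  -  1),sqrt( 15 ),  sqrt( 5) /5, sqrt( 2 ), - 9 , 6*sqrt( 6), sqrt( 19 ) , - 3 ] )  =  [  -  9 , - 7,  -  3, sqrt(17) /17, sqrt( 15)/15, sqrt( 11)/11,  exp( - 1) , sqrt( 5)/5,  sqrt( 2 ), pi, pi, pi , sqrt(10),sqrt ( 15),sqrt( 19 ),6*sqrt(6 ),7*sqrt( 19 ) ]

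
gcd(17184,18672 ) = 48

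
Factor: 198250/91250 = 5^( - 1)*13^1*61^1 *73^( - 1 )= 793/365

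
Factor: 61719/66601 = 3^1*7^1*2939^1 * 66601^(  -  1) 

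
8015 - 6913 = 1102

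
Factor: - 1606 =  - 2^1*11^1*73^1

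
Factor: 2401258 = 2^1*19^1 * 29^1*2179^1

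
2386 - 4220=- 1834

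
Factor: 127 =127^1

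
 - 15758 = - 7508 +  - 8250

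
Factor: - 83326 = -2^1*61^1*683^1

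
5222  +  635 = 5857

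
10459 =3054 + 7405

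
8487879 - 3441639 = 5046240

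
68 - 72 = -4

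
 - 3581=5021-8602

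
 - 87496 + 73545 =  -13951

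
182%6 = 2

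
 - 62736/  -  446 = 31368/223 = 140.66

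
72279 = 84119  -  11840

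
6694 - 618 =6076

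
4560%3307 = 1253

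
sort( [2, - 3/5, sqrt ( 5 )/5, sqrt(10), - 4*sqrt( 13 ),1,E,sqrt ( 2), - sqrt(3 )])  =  [- 4*sqrt(13 ),-sqrt (3), - 3/5,sqrt (5) /5, 1,sqrt(2),2,E, sqrt( 10)] 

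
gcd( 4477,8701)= 11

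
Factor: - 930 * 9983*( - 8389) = 77885069910 = 2^1 * 3^1*5^1*31^1*67^1*149^1*8389^1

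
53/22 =53/22=2.41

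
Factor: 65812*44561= 2932648532 =2^2*11^1*4051^1* 16453^1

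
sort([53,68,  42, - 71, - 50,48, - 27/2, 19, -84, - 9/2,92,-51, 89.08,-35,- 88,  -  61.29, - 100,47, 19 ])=[- 100,-88, - 84, - 71 , - 61.29, - 51 , - 50, - 35, - 27/2, - 9/2, 19, 19 , 42, 47, 48, 53,68, 89.08, 92] 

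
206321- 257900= - 51579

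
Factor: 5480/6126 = 2740/3063 = 2^2*3^(-1)*5^1*137^1*1021^( - 1)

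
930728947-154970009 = 775758938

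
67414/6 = 11235 + 2/3= 11235.67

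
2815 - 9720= -6905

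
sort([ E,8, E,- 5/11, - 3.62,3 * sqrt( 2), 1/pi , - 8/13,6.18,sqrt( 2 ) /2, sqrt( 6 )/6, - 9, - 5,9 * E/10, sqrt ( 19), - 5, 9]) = [-9 ,-5, - 5, -3.62, - 8/13,-5/11, 1/pi,  sqrt(6)/6, sqrt( 2)/2, 9 *E/10,  E,E, 3*sqrt (2), sqrt( 19), 6.18, 8, 9 ] 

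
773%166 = 109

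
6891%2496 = 1899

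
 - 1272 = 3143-4415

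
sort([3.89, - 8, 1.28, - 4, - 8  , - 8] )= [ - 8,-8,  -  8,-4,1.28, 3.89 ] 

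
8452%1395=82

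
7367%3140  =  1087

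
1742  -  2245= - 503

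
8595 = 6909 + 1686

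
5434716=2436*2231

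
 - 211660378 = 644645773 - 856306151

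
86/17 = 5+ 1/17 =5.06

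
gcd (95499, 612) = 9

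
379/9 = 42 + 1/9 = 42.11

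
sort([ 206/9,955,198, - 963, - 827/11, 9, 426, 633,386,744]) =[ - 963,-827/11, 9,  206/9, 198,386,426,633,744,955]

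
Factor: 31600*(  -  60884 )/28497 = - 1923934400/28497 = - 2^6*3^(- 1)*5^2 * 7^( - 1) * 23^(  -  1 )*31^1*59^(-1)*79^1*491^1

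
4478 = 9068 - 4590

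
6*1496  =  8976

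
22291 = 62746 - 40455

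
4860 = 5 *972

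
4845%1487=384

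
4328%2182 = 2146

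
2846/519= 5+251/519 = 5.48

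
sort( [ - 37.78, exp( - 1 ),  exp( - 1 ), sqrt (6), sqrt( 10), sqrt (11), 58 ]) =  [-37.78, exp(- 1),exp( - 1) , sqrt(6),sqrt( 10 ), sqrt( 11), 58 ] 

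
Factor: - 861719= - 861719^1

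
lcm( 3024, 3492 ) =293328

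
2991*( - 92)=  - 275172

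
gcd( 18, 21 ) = 3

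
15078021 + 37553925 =52631946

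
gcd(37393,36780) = 613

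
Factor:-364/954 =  - 182/477 = - 2^1 * 3^( - 2 )*7^1*13^1*53^( - 1) 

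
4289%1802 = 685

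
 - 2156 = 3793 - 5949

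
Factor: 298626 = 2^1 * 3^1*71^1 * 701^1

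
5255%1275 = 155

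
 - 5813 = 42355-48168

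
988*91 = 89908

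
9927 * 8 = 79416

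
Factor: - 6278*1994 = - 12518332 = - 2^2*43^1*73^1*997^1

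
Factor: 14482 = 2^1*13^1*557^1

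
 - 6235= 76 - 6311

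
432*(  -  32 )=  -  13824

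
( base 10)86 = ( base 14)62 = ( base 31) 2o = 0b1010110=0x56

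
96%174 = 96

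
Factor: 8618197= 7^1*1231171^1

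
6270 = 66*95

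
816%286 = 244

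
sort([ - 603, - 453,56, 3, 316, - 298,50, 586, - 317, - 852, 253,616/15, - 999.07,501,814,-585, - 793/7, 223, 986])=[  -  999.07, - 852, - 603, - 585, - 453, - 317, - 298, - 793/7,3, 616/15, 50  ,  56,223, 253, 316, 501, 586, 814,  986]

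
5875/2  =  2937 + 1/2 = 2937.50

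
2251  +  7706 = 9957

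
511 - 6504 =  - 5993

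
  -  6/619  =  -1+613/619 = - 0.01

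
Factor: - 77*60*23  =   - 106260 =- 2^2*3^1*5^1*7^1*11^1*23^1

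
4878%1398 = 684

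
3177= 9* 353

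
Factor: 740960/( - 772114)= - 2^4*5^1*7^ ( - 1) *11^1*131^( - 1 ) = - 880/917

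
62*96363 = 5974506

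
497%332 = 165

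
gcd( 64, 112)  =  16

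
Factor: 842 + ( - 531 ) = 311  =  311^1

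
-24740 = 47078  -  71818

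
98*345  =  33810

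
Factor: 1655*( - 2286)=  - 3783330 = - 2^1*3^2*5^1*127^1*331^1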